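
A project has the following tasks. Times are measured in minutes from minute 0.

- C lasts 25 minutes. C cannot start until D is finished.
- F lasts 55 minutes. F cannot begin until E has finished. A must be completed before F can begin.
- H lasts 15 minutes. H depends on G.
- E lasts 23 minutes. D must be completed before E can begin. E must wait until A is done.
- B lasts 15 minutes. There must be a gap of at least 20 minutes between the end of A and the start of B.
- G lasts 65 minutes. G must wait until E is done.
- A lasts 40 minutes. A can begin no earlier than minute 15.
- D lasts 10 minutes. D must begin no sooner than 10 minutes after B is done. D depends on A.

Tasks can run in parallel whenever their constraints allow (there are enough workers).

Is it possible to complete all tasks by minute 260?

Yes

After its own release at minute 15, A can start at minute 15 and finishes at minute 55.
B waits on A (finishes minute 55, plus 20-minute gap → minute 75), so it starts at minute 75 and finishes at 75 + 15 = minute 90.
D needs all of B (finishes minute 90, plus 10-minute gap → minute 100); A (finishes minute 55). That puts its earliest start at minute 100; it finishes at 100 + 10 = minute 110.
E has to wait for D (finishes minute 110); A (finishes minute 55). The latest of these is minute 110, so E runs minute 110 to 110 + 23 = minute 133.
G waits on E (finishes minute 133), so it starts at minute 133 and finishes at 133 + 65 = minute 198.
H cannot begin until G (finishes minute 198). It runs from minute 198 to 198 + 15 = minute 213.
F cannot start until E (finishes minute 133); A (finishes minute 55). The controlling bound is minute 133, so F finishes at 133 + 55 = minute 188.
C waits on D (finishes minute 110), so it starts at minute 110 and finishes at 110 + 25 = minute 135.
Every task is finished by minute 213, which is no later than the deadline of 260, so the schedule is feasible.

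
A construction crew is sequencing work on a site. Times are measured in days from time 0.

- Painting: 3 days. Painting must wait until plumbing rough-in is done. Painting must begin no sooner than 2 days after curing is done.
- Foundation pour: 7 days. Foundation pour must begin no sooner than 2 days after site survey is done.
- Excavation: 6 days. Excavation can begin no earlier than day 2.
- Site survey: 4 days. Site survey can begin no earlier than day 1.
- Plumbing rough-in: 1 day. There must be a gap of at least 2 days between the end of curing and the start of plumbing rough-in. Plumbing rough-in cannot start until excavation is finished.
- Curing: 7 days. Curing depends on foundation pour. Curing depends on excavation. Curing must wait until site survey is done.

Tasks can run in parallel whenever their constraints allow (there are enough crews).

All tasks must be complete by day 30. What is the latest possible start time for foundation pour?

Painting has no dependents, so it just needs to finish by day 30. Starting by 30 − 3 = day 27 achieves that.
Plumbing rough-in must finish before painting (must start by day 27). With a 1-day duration, plumbing rough-in must start by 27 − 1 = day 26.
Curing must finish in time for plumbing rough-in (must start by day 26, minus 2-day gap → day 24); painting (must start by day 27, minus 2-day gap → day 25). The tightest is day 24, so curing must start by 24 − 7 = day 17.
Foundation pour feeds into curing (must start by day 17); so foundation pour must finish by day 17 and therefore start by day 10.

10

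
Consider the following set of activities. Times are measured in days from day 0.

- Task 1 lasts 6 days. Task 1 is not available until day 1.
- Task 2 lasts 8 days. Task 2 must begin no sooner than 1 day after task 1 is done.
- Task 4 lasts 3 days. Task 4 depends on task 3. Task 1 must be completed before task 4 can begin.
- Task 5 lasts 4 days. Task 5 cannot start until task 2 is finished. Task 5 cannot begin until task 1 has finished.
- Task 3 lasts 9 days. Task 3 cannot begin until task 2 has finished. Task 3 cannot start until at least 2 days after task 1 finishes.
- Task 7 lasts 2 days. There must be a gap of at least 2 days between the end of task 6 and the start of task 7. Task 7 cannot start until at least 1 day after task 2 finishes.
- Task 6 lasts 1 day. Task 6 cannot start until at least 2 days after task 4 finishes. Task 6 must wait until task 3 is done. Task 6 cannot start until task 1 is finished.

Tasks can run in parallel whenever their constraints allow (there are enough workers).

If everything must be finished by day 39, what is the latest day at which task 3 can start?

Task 7 must finish by day 39; it takes 2 days, so it must start by 39 − 2 = day 37.
Task 6 has to be done before task 7 (must start by day 37, minus 2-day gap → day 35). That means finishing by day 35, i.e. starting by 35 − 1 = day 34.
Task 4 must finish before task 6 (must start by day 34, minus 2-day gap → day 32). With a 3-day duration, task 4 must start by 32 − 3 = day 29.
Task 3 feeds task 4 (must start by day 29); task 6 (must start by day 34). Taking the minimum, task 3 must finish by day 29 and start by 29 − 9 = day 20.

20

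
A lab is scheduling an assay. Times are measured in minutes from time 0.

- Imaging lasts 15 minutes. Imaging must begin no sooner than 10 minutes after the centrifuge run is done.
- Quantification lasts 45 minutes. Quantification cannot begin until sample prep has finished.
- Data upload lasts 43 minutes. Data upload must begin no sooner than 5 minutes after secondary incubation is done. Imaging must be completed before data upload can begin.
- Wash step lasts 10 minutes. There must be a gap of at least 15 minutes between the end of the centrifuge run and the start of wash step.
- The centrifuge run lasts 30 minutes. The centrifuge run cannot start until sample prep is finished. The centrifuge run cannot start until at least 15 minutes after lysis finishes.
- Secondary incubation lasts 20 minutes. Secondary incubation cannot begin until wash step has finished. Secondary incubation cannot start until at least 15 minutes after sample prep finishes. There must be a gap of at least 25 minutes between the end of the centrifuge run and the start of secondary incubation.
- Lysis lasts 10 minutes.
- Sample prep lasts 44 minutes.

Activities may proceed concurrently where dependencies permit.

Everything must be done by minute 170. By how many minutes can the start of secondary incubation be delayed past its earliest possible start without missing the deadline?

3

Lysis has no prerequisites, so it starts at minute 0 and finishes at minute 10.
Sample prep has no prerequisites, so it starts at minute 0 and finishes at minute 44.
The centrifuge run cannot start until sample prep (finishes minute 44); lysis (finishes minute 10, plus 15-minute gap → minute 25). The controlling bound is minute 44, so the centrifuge run finishes at 44 + 30 = minute 74.
Wash step waits on the centrifuge run (finishes minute 74, plus 15-minute gap → minute 89), so it starts at minute 89 and finishes at 89 + 10 = minute 99.
Secondary incubation needs all of wash step (finishes minute 99); sample prep (finishes minute 44, plus 15-minute gap → minute 59); the centrifuge run (finishes minute 74, plus 25-minute gap → minute 99). That puts its earliest start at minute 99; it finishes at 99 + 20 = minute 119.

Working backward from the deadline:
Data upload has no dependents, so it just needs to finish by minute 170. Starting by 170 − 43 = minute 127 achieves that.
Since data upload (must start by minute 127, minus 5-minute gap → minute 122) depends on it, secondary incubation must finish by minute 122. Backing off its 20-minute duration gives a latest start of minute 102.
So secondary incubation can start as early as minute 99 and as late as minute 102, giving 102 − 99 = 3 minutes of slack.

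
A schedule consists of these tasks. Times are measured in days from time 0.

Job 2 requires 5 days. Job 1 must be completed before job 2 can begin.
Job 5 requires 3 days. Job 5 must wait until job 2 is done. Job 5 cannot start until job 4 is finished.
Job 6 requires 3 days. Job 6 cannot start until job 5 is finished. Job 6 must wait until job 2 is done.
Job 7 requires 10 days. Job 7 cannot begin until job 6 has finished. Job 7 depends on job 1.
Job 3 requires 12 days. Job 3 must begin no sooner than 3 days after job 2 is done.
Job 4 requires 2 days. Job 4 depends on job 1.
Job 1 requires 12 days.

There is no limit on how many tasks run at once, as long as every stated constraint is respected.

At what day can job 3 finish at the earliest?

Nothing blocks job 1, so it runs from day 0 to day 12.
After job 1 (finishes day 12), job 2 can start at day 12 and finishes at day 17.
After job 2 (finishes day 17, plus 3-day gap → day 20), job 3 can start at day 20 and finishes at day 32.

32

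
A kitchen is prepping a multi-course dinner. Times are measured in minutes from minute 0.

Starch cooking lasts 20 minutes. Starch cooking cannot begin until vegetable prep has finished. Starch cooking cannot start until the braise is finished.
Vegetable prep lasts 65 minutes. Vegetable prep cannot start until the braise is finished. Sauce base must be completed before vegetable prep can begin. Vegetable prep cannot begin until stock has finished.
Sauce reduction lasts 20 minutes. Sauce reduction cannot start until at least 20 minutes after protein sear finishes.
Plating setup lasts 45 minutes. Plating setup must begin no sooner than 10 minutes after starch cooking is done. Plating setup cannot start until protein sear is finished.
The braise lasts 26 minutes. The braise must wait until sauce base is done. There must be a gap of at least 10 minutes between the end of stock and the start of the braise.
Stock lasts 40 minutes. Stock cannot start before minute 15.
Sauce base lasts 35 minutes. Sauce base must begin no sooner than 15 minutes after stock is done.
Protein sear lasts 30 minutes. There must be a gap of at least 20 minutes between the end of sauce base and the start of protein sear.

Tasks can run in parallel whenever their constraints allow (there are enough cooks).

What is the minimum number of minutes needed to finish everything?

After its own release at minute 15, stock can start at minute 15 and finishes at minute 55.
Sauce base cannot begin until stock (finishes minute 55, plus 15-minute gap → minute 70). It runs from minute 70 to 70 + 35 = minute 105.
Protein sear cannot begin until sauce base (finishes minute 105, plus 20-minute gap → minute 125). It runs from minute 125 to 125 + 30 = minute 155.
Sauce reduction cannot begin until protein sear (finishes minute 155, plus 20-minute gap → minute 175). It runs from minute 175 to 175 + 20 = minute 195.
For the braise: sauce base (finishes minute 105); stock (finishes minute 55, plus 10-minute gap → minute 65). Taking the maximum gives a start of minute 105, and it finishes at 105 + 26 = minute 131.
Vegetable prep has to wait for the braise (finishes minute 131); sauce base (finishes minute 105); stock (finishes minute 55). The latest of these is minute 131, so vegetable prep runs minute 131 to 131 + 65 = minute 196.
Starch cooking needs all of vegetable prep (finishes minute 196); the braise (finishes minute 131). That puts its earliest start at minute 196; it finishes at 196 + 20 = minute 216.
Plating setup needs all of starch cooking (finishes minute 216, plus 10-minute gap → minute 226); protein sear (finishes minute 155). That puts its earliest start at minute 226; it finishes at 226 + 45 = minute 271.
All tasks are finished once the last one completes. Finish times: Stock at 55, Sauce base at 105, The braise at 131, Protein sear at 155, Vegetable prep at 196, Sauce reduction at 195, Starch cooking at 216, Plating setup at 271. The latest is minute 271.

271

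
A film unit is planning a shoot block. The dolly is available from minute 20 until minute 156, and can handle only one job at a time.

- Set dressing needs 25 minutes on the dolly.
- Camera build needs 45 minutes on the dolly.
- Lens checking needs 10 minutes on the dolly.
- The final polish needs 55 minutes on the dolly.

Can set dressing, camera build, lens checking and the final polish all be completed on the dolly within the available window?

The dolly window is 156 − 20 = 136 minutes.
Running back to back, the jobs need 25 + 45 + 10 + 55 = 135 minutes on the dolly.
Since 135 ≤ 136, they fit within the window.

Yes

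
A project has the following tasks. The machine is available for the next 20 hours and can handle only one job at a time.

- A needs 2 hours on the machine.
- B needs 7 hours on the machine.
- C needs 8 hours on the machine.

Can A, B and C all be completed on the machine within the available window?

Running back to back, the jobs need 2 + 7 + 8 = 17 hours on the machine.
Since 17 ≤ 20, they fit within the window.

Yes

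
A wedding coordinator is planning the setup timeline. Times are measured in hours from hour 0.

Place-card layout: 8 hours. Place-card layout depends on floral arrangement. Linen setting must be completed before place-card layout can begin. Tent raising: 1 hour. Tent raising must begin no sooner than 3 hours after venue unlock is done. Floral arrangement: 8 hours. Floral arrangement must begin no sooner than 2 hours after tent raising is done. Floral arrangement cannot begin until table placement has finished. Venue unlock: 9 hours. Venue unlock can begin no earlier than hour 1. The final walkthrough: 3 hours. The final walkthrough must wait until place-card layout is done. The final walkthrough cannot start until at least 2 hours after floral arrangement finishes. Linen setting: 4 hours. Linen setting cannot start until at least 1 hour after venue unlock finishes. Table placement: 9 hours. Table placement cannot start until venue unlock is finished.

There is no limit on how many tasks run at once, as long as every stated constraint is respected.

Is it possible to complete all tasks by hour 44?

Yes

Venue unlock waits on its own release at hour 1, so it starts at hour 1 and finishes at 1 + 9 = hour 10.
Linen setting waits on venue unlock (finishes hour 10, plus 1-hour gap → hour 11), so it starts at hour 11 and finishes at 11 + 4 = hour 15.
After venue unlock (finishes hour 10), table placement can start at hour 10 and finishes at hour 19.
Tent raising cannot begin until venue unlock (finishes hour 10, plus 3-hour gap → hour 13). It runs from hour 13 to 13 + 1 = hour 14.
Floral arrangement cannot start until tent raising (finishes hour 14, plus 2-hour gap → hour 16); table placement (finishes hour 19). The controlling bound is hour 19, so floral arrangement finishes at 19 + 8 = hour 27.
For place-card layout: floral arrangement (finishes hour 27); linen setting (finishes hour 15). Taking the maximum gives a start of hour 27, and it finishes at 27 + 8 = hour 35.
For the final walkthrough: place-card layout (finishes hour 35); floral arrangement (finishes hour 27, plus 2-hour gap → hour 29). Taking the maximum gives a start of hour 35, and it finishes at 35 + 3 = hour 38.
Every task is finished by hour 38, which is no later than the deadline of 44, so the schedule is feasible.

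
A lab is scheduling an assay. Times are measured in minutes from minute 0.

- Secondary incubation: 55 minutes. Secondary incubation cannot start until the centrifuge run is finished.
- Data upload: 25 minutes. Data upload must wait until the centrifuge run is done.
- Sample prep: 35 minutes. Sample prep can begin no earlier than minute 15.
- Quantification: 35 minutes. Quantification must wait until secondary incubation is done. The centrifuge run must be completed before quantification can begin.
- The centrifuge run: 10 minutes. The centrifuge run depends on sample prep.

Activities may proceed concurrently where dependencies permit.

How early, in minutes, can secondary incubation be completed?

Sample prep waits on its own release at minute 15, so it starts at minute 15 and finishes at 15 + 35 = minute 50.
After sample prep (finishes minute 50), the centrifuge run can start at minute 50 and finishes at minute 60.
After the centrifuge run (finishes minute 60), secondary incubation can start at minute 60 and finishes at minute 115.

115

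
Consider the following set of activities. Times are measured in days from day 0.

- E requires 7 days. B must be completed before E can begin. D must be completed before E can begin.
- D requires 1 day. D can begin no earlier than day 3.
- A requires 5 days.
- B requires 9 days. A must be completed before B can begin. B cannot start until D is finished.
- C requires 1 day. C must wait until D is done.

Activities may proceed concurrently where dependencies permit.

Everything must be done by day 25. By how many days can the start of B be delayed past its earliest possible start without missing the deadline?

4

D cannot begin until its own release at day 3. It runs from day 3 to 3 + 1 = day 4.
Nothing blocks A, so it runs from day 0 to day 5.
B cannot start until A (finishes day 5); D (finishes day 4). The controlling bound is day 5, so B finishes at 5 + 9 = day 14.

Working backward from the deadline:
E must finish by day 25; it takes 7 days, so it must start by 25 − 7 = day 18.
Since E (must start by day 18) depends on it, B must finish by day 18. Backing off its 9-day duration gives a latest start of day 9.
So B can start as early as day 5 and as late as day 9, giving 9 − 5 = 4 days of slack.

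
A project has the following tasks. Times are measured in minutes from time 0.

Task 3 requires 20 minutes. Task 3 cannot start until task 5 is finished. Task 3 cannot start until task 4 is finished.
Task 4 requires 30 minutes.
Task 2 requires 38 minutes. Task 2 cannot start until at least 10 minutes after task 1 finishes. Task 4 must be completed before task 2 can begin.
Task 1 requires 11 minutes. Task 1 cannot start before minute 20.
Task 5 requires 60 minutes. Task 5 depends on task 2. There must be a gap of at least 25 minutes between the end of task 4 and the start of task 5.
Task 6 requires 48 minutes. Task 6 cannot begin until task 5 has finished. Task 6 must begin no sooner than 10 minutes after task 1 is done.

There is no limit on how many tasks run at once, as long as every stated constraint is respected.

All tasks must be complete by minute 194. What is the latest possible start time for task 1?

Nothing follows task 3; the deadline of minute 194 is its only limit. It must start by 194 − 20 = minute 174.
Nothing follows task 6; the deadline of minute 194 is its only limit. It must start by 194 − 48 = minute 146.
Task 5 has several dependents: task 3 (must start by minute 174); task 6 (must start by minute 146). The earliest of those limits is minute 146, so task 5 must start by 146 − 60 = minute 86.
Task 2 must finish before task 5 (must start by minute 86). With a 38-minute duration, task 2 must start by 86 − 38 = minute 48.
Task 1 has several dependents: task 2 (must start by minute 48, minus 10-minute gap → minute 38); task 6 (must start by minute 146, minus 10-minute gap → minute 136). The earliest of those limits is minute 38, so task 1 must start by 38 − 11 = minute 27.

27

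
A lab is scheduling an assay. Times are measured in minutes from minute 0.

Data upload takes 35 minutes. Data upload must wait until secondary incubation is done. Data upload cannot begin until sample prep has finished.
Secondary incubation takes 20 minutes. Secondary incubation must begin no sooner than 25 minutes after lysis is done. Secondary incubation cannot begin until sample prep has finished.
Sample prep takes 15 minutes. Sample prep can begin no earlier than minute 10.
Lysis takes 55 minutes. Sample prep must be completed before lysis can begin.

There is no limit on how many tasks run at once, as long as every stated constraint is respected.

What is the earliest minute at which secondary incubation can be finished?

125

Sample prep cannot begin until its own release at minute 10. It runs from minute 10 to 10 + 15 = minute 25.
After sample prep (finishes minute 25), lysis can start at minute 25 and finishes at minute 80.
Secondary incubation has to wait for lysis (finishes minute 80, plus 25-minute gap → minute 105); sample prep (finishes minute 25). The latest of these is minute 105, so secondary incubation runs minute 105 to 105 + 20 = minute 125.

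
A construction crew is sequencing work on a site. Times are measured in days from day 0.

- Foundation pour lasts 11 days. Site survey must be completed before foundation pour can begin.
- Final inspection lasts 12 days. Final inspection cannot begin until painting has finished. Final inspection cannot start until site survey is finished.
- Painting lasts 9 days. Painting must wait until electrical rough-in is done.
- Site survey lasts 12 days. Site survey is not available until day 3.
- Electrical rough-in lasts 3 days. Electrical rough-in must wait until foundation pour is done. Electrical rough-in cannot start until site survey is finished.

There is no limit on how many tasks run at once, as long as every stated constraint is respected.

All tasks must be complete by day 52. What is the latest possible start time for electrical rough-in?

28

Final inspection must finish by day 52; it takes 12 days, so it must start by 52 − 12 = day 40.
Since final inspection (must start by day 40) depends on it, painting must finish by day 40. Backing off its 9-day duration gives a latest start of day 31.
Electrical rough-in feeds into painting (must start by day 31); so electrical rough-in must finish by day 31 and therefore start by day 28.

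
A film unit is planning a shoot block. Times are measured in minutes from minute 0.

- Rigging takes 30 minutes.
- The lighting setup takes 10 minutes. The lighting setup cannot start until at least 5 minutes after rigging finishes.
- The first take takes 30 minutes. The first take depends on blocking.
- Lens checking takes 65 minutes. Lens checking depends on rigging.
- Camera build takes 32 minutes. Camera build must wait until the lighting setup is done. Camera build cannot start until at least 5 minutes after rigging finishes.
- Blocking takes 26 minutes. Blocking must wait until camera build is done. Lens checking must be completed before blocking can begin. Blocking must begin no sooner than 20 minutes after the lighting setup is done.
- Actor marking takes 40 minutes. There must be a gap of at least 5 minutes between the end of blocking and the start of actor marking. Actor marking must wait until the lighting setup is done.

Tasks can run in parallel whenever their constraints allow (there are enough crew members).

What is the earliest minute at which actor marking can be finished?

166

Rigging can start immediately at minute 0; it finishes at minute 30.
Lens checking waits on rigging (finishes minute 30), so it starts at minute 30 and finishes at 30 + 65 = minute 95.
After rigging (finishes minute 30, plus 5-minute gap → minute 35), the lighting setup can start at minute 35 and finishes at minute 45.
Camera build has to wait for the lighting setup (finishes minute 45); rigging (finishes minute 30, plus 5-minute gap → minute 35). The latest of these is minute 45, so camera build runs minute 45 to 45 + 32 = minute 77.
Blocking has to wait for camera build (finishes minute 77); lens checking (finishes minute 95); the lighting setup (finishes minute 45, plus 20-minute gap → minute 65). The latest of these is minute 95, so blocking runs minute 95 to 95 + 26 = minute 121.
Actor marking cannot start until blocking (finishes minute 121, plus 5-minute gap → minute 126); the lighting setup (finishes minute 45). The controlling bound is minute 126, so actor marking finishes at 126 + 40 = minute 166.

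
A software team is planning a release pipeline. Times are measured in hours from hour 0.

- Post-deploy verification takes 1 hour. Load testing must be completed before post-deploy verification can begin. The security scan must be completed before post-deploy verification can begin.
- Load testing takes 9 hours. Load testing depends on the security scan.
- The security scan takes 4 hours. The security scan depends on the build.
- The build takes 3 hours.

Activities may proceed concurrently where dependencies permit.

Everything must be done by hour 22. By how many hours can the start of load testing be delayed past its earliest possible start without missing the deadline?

The build can start immediately at hour 0; it finishes at hour 3.
After the build (finishes hour 3), the security scan can start at hour 3 and finishes at hour 7.
Load testing cannot begin until the security scan (finishes hour 7). It runs from hour 7 to 7 + 9 = hour 16.

Working backward from the deadline:
Post-deploy verification must finish by hour 22; it takes 1 hour, so it must start by 22 − 1 = hour 21.
Load testing has to be done before post-deploy verification (must start by hour 21). That means finishing by hour 21, i.e. starting by 21 − 9 = hour 12.
So load testing can start as early as hour 7 and as late as hour 12, giving 12 − 7 = 5 hours of slack.

5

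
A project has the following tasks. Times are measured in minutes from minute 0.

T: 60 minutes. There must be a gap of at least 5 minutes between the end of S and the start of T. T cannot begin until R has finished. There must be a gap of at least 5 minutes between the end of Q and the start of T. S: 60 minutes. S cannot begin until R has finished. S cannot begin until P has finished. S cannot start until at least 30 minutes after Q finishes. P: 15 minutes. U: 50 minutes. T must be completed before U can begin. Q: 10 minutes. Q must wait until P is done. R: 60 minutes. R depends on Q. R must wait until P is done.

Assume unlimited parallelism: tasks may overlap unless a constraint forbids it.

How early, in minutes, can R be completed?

85

Nothing blocks P, so it runs from minute 0 to minute 15.
Q waits on P (finishes minute 15), so it starts at minute 15 and finishes at 15 + 10 = minute 25.
For R: Q (finishes minute 25); P (finishes minute 15). Taking the maximum gives a start of minute 25, and it finishes at 25 + 60 = minute 85.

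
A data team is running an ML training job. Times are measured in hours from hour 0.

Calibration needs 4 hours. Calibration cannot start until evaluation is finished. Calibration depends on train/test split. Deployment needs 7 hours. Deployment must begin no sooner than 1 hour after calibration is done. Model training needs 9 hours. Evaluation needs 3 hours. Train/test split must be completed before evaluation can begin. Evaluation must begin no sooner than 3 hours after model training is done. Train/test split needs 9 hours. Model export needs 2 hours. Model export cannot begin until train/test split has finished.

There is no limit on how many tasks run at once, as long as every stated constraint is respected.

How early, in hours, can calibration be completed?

19

Nothing blocks model training, so it runs from hour 0 to hour 9.
Train/test split can start immediately at hour 0; it finishes at hour 9.
For evaluation: train/test split (finishes hour 9); model training (finishes hour 9, plus 3-hour gap → hour 12). Taking the maximum gives a start of hour 12, and it finishes at 12 + 3 = hour 15.
Calibration cannot start until evaluation (finishes hour 15); train/test split (finishes hour 9). The controlling bound is hour 15, so calibration finishes at 15 + 4 = hour 19.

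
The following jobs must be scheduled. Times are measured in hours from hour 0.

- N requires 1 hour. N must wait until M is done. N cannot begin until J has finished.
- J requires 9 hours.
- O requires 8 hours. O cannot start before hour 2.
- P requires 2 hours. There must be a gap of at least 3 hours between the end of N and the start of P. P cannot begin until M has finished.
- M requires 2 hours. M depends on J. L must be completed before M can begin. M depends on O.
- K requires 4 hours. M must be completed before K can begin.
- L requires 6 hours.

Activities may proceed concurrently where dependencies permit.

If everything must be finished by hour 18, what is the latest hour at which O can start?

Nothing follows K; the deadline of hour 18 is its only limit. It must start by 18 − 4 = hour 14.
P must finish by hour 18; it takes 2 hours, so it must start by 18 − 2 = hour 16.
N has to be done before P (must start by hour 16, minus 3-hour gap → hour 13). That means finishing by hour 13, i.e. starting by 13 − 1 = hour 12.
M feeds K (must start by hour 14); N (must start by hour 12); P (must start by hour 16). Taking the minimum, M must finish by hour 12 and start by 12 − 2 = hour 10.
Since M (must start by hour 10) depends on it, O must finish by hour 10. Backing off its 8-hour duration gives a latest start of hour 2.

2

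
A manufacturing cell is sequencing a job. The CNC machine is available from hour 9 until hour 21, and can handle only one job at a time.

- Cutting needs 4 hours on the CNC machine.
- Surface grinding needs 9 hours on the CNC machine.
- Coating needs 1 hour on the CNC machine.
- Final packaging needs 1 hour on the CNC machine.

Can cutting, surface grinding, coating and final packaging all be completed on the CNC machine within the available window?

No

The CNC machine window is 21 − 9 = 12 hours.
Running back to back, the jobs need 4 + 9 + 1 + 1 = 15 hours on the CNC machine.
Since 15 > 12, they cannot all fit.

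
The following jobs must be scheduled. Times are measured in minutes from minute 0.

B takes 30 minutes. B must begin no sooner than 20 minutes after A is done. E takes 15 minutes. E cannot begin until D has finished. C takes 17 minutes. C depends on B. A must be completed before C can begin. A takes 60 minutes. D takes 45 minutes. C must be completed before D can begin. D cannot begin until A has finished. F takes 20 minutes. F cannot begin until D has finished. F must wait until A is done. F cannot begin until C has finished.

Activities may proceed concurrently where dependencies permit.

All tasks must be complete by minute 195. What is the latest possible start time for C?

To finish by minute 195, E (duration 15) must start no later than minute 180.
F must finish by minute 195; it takes 20 minutes, so it must start by 195 − 20 = minute 175.
D must finish in time for E (must start by minute 180); F (must start by minute 175). The tightest is minute 175, so D must start by 175 − 45 = minute 130.
For C: D (must start by minute 130); F (must start by minute 175). The most restrictive is minute 130; with a 17-minute duration, C must start by minute 113.

113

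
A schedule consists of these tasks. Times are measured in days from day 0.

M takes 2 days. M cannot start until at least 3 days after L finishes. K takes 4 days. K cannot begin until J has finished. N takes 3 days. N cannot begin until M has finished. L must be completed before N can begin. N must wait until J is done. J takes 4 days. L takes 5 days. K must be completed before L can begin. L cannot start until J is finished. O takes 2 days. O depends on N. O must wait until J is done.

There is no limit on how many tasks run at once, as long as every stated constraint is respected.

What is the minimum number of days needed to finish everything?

23

J has no prerequisites, so it starts at day 0 and finishes at day 4.
K waits on J (finishes day 4), so it starts at day 4 and finishes at 4 + 4 = day 8.
L has to wait for K (finishes day 8); J (finishes day 4). The latest of these is day 8, so L runs day 8 to 8 + 5 = day 13.
M waits on L (finishes day 13, plus 3-day gap → day 16), so it starts at day 16 and finishes at 16 + 2 = day 18.
N cannot start until M (finishes day 18); L (finishes day 13); J (finishes day 4). The controlling bound is day 18, so N finishes at 18 + 3 = day 21.
O cannot start until N (finishes day 21); J (finishes day 4). The controlling bound is day 21, so O finishes at 21 + 2 = day 23.
All tasks are finished once the last one completes. Finish times: J at 4, K at 8, L at 13, M at 18, N at 21, O at 23. The latest is day 23.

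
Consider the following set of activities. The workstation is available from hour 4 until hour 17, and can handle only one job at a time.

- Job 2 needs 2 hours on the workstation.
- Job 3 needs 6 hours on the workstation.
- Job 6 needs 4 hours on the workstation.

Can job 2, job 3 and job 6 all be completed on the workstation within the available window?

Yes

The workstation window is 17 − 4 = 13 hours.
Running back to back, the jobs need 2 + 6 + 4 = 12 hours on the workstation.
Since 12 ≤ 13, they fit within the window.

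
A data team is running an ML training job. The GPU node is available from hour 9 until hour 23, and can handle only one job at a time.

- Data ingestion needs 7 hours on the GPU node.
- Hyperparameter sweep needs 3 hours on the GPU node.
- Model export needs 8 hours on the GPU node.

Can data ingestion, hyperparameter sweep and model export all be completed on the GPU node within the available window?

The GPU node window is 23 − 9 = 14 hours.
Running back to back, the jobs need 7 + 3 + 8 = 18 hours on the GPU node.
Since 18 > 14, they cannot all fit.

No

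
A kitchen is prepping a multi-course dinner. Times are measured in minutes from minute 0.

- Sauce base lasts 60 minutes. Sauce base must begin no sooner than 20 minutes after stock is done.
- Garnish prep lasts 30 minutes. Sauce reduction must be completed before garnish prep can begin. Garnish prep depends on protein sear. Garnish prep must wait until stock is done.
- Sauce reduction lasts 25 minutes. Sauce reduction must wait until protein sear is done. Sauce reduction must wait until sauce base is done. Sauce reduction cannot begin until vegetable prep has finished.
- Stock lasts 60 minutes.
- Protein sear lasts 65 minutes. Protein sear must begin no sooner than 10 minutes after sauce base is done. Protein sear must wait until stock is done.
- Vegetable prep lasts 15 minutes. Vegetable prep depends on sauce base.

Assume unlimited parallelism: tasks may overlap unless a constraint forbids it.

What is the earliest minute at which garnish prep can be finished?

270

Stock can start immediately at minute 0; it finishes at minute 60.
Sauce base waits on stock (finishes minute 60, plus 20-minute gap → minute 80), so it starts at minute 80 and finishes at 80 + 60 = minute 140.
Vegetable prep cannot begin until sauce base (finishes minute 140). It runs from minute 140 to 140 + 15 = minute 155.
Protein sear cannot start until sauce base (finishes minute 140, plus 10-minute gap → minute 150); stock (finishes minute 60). The controlling bound is minute 150, so protein sear finishes at 150 + 65 = minute 215.
Sauce reduction cannot start until protein sear (finishes minute 215); sauce base (finishes minute 140); vegetable prep (finishes minute 155). The controlling bound is minute 215, so sauce reduction finishes at 215 + 25 = minute 240.
Garnish prep has to wait for sauce reduction (finishes minute 240); protein sear (finishes minute 215); stock (finishes minute 60). The latest of these is minute 240, so garnish prep runs minute 240 to 240 + 30 = minute 270.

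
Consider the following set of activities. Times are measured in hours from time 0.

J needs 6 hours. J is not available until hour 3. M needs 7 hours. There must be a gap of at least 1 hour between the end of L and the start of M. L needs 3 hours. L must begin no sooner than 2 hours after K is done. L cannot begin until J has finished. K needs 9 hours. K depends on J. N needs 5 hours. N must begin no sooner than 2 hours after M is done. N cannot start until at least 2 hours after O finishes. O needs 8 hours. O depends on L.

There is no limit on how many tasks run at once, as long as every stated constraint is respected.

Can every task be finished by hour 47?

J cannot begin until its own release at hour 3. It runs from hour 3 to 3 + 6 = hour 9.
K cannot begin until J (finishes hour 9). It runs from hour 9 to 9 + 9 = hour 18.
L cannot start until K (finishes hour 18, plus 2-hour gap → hour 20); J (finishes hour 9). The controlling bound is hour 20, so L finishes at 20 + 3 = hour 23.
O waits on L (finishes hour 23), so it starts at hour 23 and finishes at 23 + 8 = hour 31.
M cannot begin until L (finishes hour 23, plus 1-hour gap → hour 24). It runs from hour 24 to 24 + 7 = hour 31.
For N: M (finishes hour 31, plus 2-hour gap → hour 33); O (finishes hour 31, plus 2-hour gap → hour 33). Taking the maximum gives a start of hour 33, and it finishes at 33 + 5 = hour 38.
Every task is finished by hour 38, which is no later than the deadline of 47, so the schedule is feasible.

Yes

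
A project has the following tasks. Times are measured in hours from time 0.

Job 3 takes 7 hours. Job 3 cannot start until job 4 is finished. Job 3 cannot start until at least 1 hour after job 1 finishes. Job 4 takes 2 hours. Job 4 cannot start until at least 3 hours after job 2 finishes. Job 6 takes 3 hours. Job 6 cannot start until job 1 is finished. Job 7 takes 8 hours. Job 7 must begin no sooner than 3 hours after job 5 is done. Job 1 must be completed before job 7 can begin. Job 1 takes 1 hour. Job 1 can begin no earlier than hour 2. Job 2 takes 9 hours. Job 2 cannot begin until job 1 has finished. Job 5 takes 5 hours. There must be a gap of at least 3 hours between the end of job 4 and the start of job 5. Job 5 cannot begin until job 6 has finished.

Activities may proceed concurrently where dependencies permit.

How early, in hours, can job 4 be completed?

After its own release at hour 2, job 1 can start at hour 2 and finishes at hour 3.
Job 2 cannot begin until job 1 (finishes hour 3). It runs from hour 3 to 3 + 9 = hour 12.
Job 4 cannot begin until job 2 (finishes hour 12, plus 3-hour gap → hour 15). It runs from hour 15 to 15 + 2 = hour 17.

17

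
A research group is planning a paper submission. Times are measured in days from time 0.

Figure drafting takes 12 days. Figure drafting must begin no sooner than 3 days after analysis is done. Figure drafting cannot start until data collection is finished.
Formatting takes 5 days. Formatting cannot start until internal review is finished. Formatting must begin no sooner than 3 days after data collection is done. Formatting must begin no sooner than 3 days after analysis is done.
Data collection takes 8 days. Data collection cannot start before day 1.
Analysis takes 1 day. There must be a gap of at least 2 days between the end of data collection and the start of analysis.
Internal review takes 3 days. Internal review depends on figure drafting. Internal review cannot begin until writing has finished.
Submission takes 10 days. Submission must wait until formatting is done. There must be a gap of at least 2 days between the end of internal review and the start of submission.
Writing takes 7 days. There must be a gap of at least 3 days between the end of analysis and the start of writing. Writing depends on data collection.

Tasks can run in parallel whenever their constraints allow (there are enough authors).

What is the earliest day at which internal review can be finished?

30

After its own release at day 1, data collection can start at day 1 and finishes at day 9.
Analysis cannot begin until data collection (finishes day 9, plus 2-day gap → day 11). It runs from day 11 to 11 + 1 = day 12.
Writing has to wait for analysis (finishes day 12, plus 3-day gap → day 15); data collection (finishes day 9). The latest of these is day 15, so writing runs day 15 to 15 + 7 = day 22.
Figure drafting needs all of analysis (finishes day 12, plus 3-day gap → day 15); data collection (finishes day 9). That puts its earliest start at day 15; it finishes at 15 + 12 = day 27.
Internal review has to wait for figure drafting (finishes day 27); writing (finishes day 22). The latest of these is day 27, so internal review runs day 27 to 27 + 3 = day 30.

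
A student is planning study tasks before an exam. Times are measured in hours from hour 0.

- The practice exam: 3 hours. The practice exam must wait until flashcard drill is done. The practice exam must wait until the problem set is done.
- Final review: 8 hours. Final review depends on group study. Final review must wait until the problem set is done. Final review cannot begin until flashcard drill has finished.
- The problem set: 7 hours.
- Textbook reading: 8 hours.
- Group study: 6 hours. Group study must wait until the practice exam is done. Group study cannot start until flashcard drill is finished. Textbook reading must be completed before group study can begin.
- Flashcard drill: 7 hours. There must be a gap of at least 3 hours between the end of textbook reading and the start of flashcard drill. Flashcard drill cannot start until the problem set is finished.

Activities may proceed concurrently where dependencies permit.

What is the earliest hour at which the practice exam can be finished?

21

The problem set can start immediately at hour 0; it finishes at hour 7.
Textbook reading can start immediately at hour 0; it finishes at hour 8.
For flashcard drill: textbook reading (finishes hour 8, plus 3-hour gap → hour 11); the problem set (finishes hour 7). Taking the maximum gives a start of hour 11, and it finishes at 11 + 7 = hour 18.
The practice exam needs all of flashcard drill (finishes hour 18); the problem set (finishes hour 7). That puts its earliest start at hour 18; it finishes at 18 + 3 = hour 21.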